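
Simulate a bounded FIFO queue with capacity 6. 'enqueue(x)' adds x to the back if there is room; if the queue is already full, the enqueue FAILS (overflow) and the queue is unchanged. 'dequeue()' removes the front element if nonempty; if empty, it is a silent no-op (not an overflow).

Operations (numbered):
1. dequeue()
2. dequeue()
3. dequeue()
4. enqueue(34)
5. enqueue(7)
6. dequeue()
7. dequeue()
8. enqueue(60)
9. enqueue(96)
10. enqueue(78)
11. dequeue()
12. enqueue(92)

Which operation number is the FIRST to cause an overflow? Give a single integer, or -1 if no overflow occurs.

Answer: -1

Derivation:
1. dequeue(): empty, no-op, size=0
2. dequeue(): empty, no-op, size=0
3. dequeue(): empty, no-op, size=0
4. enqueue(34): size=1
5. enqueue(7): size=2
6. dequeue(): size=1
7. dequeue(): size=0
8. enqueue(60): size=1
9. enqueue(96): size=2
10. enqueue(78): size=3
11. dequeue(): size=2
12. enqueue(92): size=3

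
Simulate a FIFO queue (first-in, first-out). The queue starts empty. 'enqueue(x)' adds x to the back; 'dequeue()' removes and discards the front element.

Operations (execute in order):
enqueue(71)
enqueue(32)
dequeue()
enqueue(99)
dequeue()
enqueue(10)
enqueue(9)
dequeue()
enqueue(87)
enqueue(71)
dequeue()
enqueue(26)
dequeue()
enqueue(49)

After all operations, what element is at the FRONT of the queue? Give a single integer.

enqueue(71): queue = [71]
enqueue(32): queue = [71, 32]
dequeue(): queue = [32]
enqueue(99): queue = [32, 99]
dequeue(): queue = [99]
enqueue(10): queue = [99, 10]
enqueue(9): queue = [99, 10, 9]
dequeue(): queue = [10, 9]
enqueue(87): queue = [10, 9, 87]
enqueue(71): queue = [10, 9, 87, 71]
dequeue(): queue = [9, 87, 71]
enqueue(26): queue = [9, 87, 71, 26]
dequeue(): queue = [87, 71, 26]
enqueue(49): queue = [87, 71, 26, 49]

Answer: 87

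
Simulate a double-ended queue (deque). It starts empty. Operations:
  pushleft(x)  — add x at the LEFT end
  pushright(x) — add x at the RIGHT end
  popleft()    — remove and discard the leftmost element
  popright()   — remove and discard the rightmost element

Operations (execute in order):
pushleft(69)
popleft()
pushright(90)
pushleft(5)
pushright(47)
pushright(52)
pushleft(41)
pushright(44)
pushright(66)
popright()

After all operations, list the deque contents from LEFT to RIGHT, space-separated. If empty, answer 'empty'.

Answer: 41 5 90 47 52 44

Derivation:
pushleft(69): [69]
popleft(): []
pushright(90): [90]
pushleft(5): [5, 90]
pushright(47): [5, 90, 47]
pushright(52): [5, 90, 47, 52]
pushleft(41): [41, 5, 90, 47, 52]
pushright(44): [41, 5, 90, 47, 52, 44]
pushright(66): [41, 5, 90, 47, 52, 44, 66]
popright(): [41, 5, 90, 47, 52, 44]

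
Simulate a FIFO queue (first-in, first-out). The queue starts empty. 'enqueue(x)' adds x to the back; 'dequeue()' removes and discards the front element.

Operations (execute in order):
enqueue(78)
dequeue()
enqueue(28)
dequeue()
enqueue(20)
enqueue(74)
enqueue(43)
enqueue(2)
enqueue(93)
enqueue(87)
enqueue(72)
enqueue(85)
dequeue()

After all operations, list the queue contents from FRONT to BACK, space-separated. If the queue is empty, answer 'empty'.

enqueue(78): [78]
dequeue(): []
enqueue(28): [28]
dequeue(): []
enqueue(20): [20]
enqueue(74): [20, 74]
enqueue(43): [20, 74, 43]
enqueue(2): [20, 74, 43, 2]
enqueue(93): [20, 74, 43, 2, 93]
enqueue(87): [20, 74, 43, 2, 93, 87]
enqueue(72): [20, 74, 43, 2, 93, 87, 72]
enqueue(85): [20, 74, 43, 2, 93, 87, 72, 85]
dequeue(): [74, 43, 2, 93, 87, 72, 85]

Answer: 74 43 2 93 87 72 85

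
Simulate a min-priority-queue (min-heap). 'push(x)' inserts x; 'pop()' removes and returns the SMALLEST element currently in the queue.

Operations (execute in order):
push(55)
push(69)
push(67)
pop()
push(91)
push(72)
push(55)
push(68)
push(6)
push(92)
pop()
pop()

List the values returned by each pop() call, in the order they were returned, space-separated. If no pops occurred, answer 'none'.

Answer: 55 6 55

Derivation:
push(55): heap contents = [55]
push(69): heap contents = [55, 69]
push(67): heap contents = [55, 67, 69]
pop() → 55: heap contents = [67, 69]
push(91): heap contents = [67, 69, 91]
push(72): heap contents = [67, 69, 72, 91]
push(55): heap contents = [55, 67, 69, 72, 91]
push(68): heap contents = [55, 67, 68, 69, 72, 91]
push(6): heap contents = [6, 55, 67, 68, 69, 72, 91]
push(92): heap contents = [6, 55, 67, 68, 69, 72, 91, 92]
pop() → 6: heap contents = [55, 67, 68, 69, 72, 91, 92]
pop() → 55: heap contents = [67, 68, 69, 72, 91, 92]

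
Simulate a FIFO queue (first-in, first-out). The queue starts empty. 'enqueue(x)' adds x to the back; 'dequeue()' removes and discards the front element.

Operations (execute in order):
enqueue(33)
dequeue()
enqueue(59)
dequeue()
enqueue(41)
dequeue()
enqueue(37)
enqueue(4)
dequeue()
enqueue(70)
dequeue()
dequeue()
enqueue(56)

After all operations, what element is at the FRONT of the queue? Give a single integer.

Answer: 56

Derivation:
enqueue(33): queue = [33]
dequeue(): queue = []
enqueue(59): queue = [59]
dequeue(): queue = []
enqueue(41): queue = [41]
dequeue(): queue = []
enqueue(37): queue = [37]
enqueue(4): queue = [37, 4]
dequeue(): queue = [4]
enqueue(70): queue = [4, 70]
dequeue(): queue = [70]
dequeue(): queue = []
enqueue(56): queue = [56]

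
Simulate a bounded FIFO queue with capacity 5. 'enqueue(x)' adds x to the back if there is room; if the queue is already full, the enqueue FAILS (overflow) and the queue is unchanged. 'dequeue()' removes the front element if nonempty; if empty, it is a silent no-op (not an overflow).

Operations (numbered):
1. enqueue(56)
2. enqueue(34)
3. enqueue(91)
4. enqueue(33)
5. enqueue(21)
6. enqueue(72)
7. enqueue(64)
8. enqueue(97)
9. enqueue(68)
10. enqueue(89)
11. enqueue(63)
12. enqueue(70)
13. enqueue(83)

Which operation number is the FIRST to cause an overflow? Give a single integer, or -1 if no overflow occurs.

1. enqueue(56): size=1
2. enqueue(34): size=2
3. enqueue(91): size=3
4. enqueue(33): size=4
5. enqueue(21): size=5
6. enqueue(72): size=5=cap → OVERFLOW (fail)
7. enqueue(64): size=5=cap → OVERFLOW (fail)
8. enqueue(97): size=5=cap → OVERFLOW (fail)
9. enqueue(68): size=5=cap → OVERFLOW (fail)
10. enqueue(89): size=5=cap → OVERFLOW (fail)
11. enqueue(63): size=5=cap → OVERFLOW (fail)
12. enqueue(70): size=5=cap → OVERFLOW (fail)
13. enqueue(83): size=5=cap → OVERFLOW (fail)

Answer: 6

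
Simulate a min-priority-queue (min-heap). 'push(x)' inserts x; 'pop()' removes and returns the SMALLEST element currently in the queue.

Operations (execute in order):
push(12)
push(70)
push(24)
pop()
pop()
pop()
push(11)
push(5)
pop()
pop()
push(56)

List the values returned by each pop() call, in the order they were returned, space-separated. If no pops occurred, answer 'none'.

Answer: 12 24 70 5 11

Derivation:
push(12): heap contents = [12]
push(70): heap contents = [12, 70]
push(24): heap contents = [12, 24, 70]
pop() → 12: heap contents = [24, 70]
pop() → 24: heap contents = [70]
pop() → 70: heap contents = []
push(11): heap contents = [11]
push(5): heap contents = [5, 11]
pop() → 5: heap contents = [11]
pop() → 11: heap contents = []
push(56): heap contents = [56]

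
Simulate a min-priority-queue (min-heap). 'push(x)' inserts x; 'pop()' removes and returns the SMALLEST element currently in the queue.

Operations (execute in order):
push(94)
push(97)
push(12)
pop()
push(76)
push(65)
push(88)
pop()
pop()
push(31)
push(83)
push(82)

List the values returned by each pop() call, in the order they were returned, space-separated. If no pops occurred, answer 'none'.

push(94): heap contents = [94]
push(97): heap contents = [94, 97]
push(12): heap contents = [12, 94, 97]
pop() → 12: heap contents = [94, 97]
push(76): heap contents = [76, 94, 97]
push(65): heap contents = [65, 76, 94, 97]
push(88): heap contents = [65, 76, 88, 94, 97]
pop() → 65: heap contents = [76, 88, 94, 97]
pop() → 76: heap contents = [88, 94, 97]
push(31): heap contents = [31, 88, 94, 97]
push(83): heap contents = [31, 83, 88, 94, 97]
push(82): heap contents = [31, 82, 83, 88, 94, 97]

Answer: 12 65 76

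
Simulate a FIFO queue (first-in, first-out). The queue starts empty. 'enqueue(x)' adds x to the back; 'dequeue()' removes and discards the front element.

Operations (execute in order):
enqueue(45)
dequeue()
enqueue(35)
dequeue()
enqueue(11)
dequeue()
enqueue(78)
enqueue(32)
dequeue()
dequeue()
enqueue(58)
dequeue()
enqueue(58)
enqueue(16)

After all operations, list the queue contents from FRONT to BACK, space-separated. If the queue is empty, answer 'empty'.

Answer: 58 16

Derivation:
enqueue(45): [45]
dequeue(): []
enqueue(35): [35]
dequeue(): []
enqueue(11): [11]
dequeue(): []
enqueue(78): [78]
enqueue(32): [78, 32]
dequeue(): [32]
dequeue(): []
enqueue(58): [58]
dequeue(): []
enqueue(58): [58]
enqueue(16): [58, 16]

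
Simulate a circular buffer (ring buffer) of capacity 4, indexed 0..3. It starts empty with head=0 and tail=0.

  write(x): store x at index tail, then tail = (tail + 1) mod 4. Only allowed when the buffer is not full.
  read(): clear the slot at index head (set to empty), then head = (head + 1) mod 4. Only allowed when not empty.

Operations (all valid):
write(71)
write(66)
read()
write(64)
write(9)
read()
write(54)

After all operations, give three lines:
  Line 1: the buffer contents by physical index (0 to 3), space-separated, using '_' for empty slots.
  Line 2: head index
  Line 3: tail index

write(71): buf=[71 _ _ _], head=0, tail=1, size=1
write(66): buf=[71 66 _ _], head=0, tail=2, size=2
read(): buf=[_ 66 _ _], head=1, tail=2, size=1
write(64): buf=[_ 66 64 _], head=1, tail=3, size=2
write(9): buf=[_ 66 64 9], head=1, tail=0, size=3
read(): buf=[_ _ 64 9], head=2, tail=0, size=2
write(54): buf=[54 _ 64 9], head=2, tail=1, size=3

Answer: 54 _ 64 9
2
1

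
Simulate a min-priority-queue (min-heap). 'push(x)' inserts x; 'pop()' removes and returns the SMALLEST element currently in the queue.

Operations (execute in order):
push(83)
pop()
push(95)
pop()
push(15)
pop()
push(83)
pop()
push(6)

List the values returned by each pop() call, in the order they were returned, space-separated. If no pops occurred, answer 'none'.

Answer: 83 95 15 83

Derivation:
push(83): heap contents = [83]
pop() → 83: heap contents = []
push(95): heap contents = [95]
pop() → 95: heap contents = []
push(15): heap contents = [15]
pop() → 15: heap contents = []
push(83): heap contents = [83]
pop() → 83: heap contents = []
push(6): heap contents = [6]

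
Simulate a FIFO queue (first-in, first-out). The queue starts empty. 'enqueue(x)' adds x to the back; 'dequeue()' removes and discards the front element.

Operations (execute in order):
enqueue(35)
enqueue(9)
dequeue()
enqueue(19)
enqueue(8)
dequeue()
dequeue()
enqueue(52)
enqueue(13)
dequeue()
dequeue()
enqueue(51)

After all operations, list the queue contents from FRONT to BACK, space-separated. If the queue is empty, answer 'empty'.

enqueue(35): [35]
enqueue(9): [35, 9]
dequeue(): [9]
enqueue(19): [9, 19]
enqueue(8): [9, 19, 8]
dequeue(): [19, 8]
dequeue(): [8]
enqueue(52): [8, 52]
enqueue(13): [8, 52, 13]
dequeue(): [52, 13]
dequeue(): [13]
enqueue(51): [13, 51]

Answer: 13 51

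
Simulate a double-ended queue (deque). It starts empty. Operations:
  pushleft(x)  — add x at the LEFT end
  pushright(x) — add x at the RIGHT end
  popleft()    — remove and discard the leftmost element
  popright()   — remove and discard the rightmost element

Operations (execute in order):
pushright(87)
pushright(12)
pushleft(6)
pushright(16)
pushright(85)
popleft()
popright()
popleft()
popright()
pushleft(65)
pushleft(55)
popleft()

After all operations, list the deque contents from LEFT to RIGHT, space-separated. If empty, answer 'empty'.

pushright(87): [87]
pushright(12): [87, 12]
pushleft(6): [6, 87, 12]
pushright(16): [6, 87, 12, 16]
pushright(85): [6, 87, 12, 16, 85]
popleft(): [87, 12, 16, 85]
popright(): [87, 12, 16]
popleft(): [12, 16]
popright(): [12]
pushleft(65): [65, 12]
pushleft(55): [55, 65, 12]
popleft(): [65, 12]

Answer: 65 12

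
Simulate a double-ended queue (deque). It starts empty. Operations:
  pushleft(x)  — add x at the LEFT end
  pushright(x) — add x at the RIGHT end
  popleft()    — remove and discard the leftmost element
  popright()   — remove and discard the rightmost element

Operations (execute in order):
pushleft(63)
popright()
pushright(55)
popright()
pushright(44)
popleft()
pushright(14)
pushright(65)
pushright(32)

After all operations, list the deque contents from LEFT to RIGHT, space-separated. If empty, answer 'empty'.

pushleft(63): [63]
popright(): []
pushright(55): [55]
popright(): []
pushright(44): [44]
popleft(): []
pushright(14): [14]
pushright(65): [14, 65]
pushright(32): [14, 65, 32]

Answer: 14 65 32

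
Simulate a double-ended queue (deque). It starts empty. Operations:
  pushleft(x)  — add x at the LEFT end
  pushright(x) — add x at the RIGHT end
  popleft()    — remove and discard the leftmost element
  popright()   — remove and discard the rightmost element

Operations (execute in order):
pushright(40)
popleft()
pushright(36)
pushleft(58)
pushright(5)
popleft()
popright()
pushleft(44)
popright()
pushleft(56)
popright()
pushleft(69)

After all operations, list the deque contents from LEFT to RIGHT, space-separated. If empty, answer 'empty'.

pushright(40): [40]
popleft(): []
pushright(36): [36]
pushleft(58): [58, 36]
pushright(5): [58, 36, 5]
popleft(): [36, 5]
popright(): [36]
pushleft(44): [44, 36]
popright(): [44]
pushleft(56): [56, 44]
popright(): [56]
pushleft(69): [69, 56]

Answer: 69 56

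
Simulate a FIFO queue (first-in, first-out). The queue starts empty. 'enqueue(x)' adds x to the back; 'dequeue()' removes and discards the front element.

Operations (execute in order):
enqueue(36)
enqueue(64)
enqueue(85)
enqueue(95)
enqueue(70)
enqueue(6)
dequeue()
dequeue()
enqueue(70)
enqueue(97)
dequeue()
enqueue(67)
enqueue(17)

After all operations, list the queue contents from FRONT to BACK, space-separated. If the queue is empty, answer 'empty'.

enqueue(36): [36]
enqueue(64): [36, 64]
enqueue(85): [36, 64, 85]
enqueue(95): [36, 64, 85, 95]
enqueue(70): [36, 64, 85, 95, 70]
enqueue(6): [36, 64, 85, 95, 70, 6]
dequeue(): [64, 85, 95, 70, 6]
dequeue(): [85, 95, 70, 6]
enqueue(70): [85, 95, 70, 6, 70]
enqueue(97): [85, 95, 70, 6, 70, 97]
dequeue(): [95, 70, 6, 70, 97]
enqueue(67): [95, 70, 6, 70, 97, 67]
enqueue(17): [95, 70, 6, 70, 97, 67, 17]

Answer: 95 70 6 70 97 67 17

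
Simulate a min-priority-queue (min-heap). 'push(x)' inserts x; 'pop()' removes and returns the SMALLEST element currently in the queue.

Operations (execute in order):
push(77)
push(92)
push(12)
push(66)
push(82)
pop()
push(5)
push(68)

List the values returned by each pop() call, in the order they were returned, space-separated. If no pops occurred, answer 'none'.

push(77): heap contents = [77]
push(92): heap contents = [77, 92]
push(12): heap contents = [12, 77, 92]
push(66): heap contents = [12, 66, 77, 92]
push(82): heap contents = [12, 66, 77, 82, 92]
pop() → 12: heap contents = [66, 77, 82, 92]
push(5): heap contents = [5, 66, 77, 82, 92]
push(68): heap contents = [5, 66, 68, 77, 82, 92]

Answer: 12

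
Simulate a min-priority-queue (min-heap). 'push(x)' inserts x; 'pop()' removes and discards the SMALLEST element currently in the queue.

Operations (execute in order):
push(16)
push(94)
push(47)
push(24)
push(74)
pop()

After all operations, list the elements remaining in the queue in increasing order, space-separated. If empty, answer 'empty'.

push(16): heap contents = [16]
push(94): heap contents = [16, 94]
push(47): heap contents = [16, 47, 94]
push(24): heap contents = [16, 24, 47, 94]
push(74): heap contents = [16, 24, 47, 74, 94]
pop() → 16: heap contents = [24, 47, 74, 94]

Answer: 24 47 74 94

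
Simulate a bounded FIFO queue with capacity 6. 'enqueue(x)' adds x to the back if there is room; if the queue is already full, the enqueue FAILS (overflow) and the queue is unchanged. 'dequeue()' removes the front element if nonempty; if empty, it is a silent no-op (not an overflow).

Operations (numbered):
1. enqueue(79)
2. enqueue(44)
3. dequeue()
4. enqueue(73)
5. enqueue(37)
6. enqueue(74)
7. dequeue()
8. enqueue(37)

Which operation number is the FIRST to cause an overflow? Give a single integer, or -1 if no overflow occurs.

1. enqueue(79): size=1
2. enqueue(44): size=2
3. dequeue(): size=1
4. enqueue(73): size=2
5. enqueue(37): size=3
6. enqueue(74): size=4
7. dequeue(): size=3
8. enqueue(37): size=4

Answer: -1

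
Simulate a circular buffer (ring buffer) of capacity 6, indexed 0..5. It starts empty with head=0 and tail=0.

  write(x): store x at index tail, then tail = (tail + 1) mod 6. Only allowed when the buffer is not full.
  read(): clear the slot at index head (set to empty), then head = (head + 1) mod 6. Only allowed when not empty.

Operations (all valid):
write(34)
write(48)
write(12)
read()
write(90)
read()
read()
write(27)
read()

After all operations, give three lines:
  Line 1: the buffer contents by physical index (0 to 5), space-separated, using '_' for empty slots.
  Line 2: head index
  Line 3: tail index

Answer: _ _ _ _ 27 _
4
5

Derivation:
write(34): buf=[34 _ _ _ _ _], head=0, tail=1, size=1
write(48): buf=[34 48 _ _ _ _], head=0, tail=2, size=2
write(12): buf=[34 48 12 _ _ _], head=0, tail=3, size=3
read(): buf=[_ 48 12 _ _ _], head=1, tail=3, size=2
write(90): buf=[_ 48 12 90 _ _], head=1, tail=4, size=3
read(): buf=[_ _ 12 90 _ _], head=2, tail=4, size=2
read(): buf=[_ _ _ 90 _ _], head=3, tail=4, size=1
write(27): buf=[_ _ _ 90 27 _], head=3, tail=5, size=2
read(): buf=[_ _ _ _ 27 _], head=4, tail=5, size=1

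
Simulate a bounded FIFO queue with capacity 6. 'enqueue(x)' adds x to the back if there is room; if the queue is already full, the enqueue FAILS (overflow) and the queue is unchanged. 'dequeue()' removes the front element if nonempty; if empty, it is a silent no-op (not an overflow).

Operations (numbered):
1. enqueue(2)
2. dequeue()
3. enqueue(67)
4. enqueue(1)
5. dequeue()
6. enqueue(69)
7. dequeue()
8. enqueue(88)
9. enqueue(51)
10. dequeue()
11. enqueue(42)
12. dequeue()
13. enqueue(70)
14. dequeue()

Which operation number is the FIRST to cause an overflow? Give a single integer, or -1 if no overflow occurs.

1. enqueue(2): size=1
2. dequeue(): size=0
3. enqueue(67): size=1
4. enqueue(1): size=2
5. dequeue(): size=1
6. enqueue(69): size=2
7. dequeue(): size=1
8. enqueue(88): size=2
9. enqueue(51): size=3
10. dequeue(): size=2
11. enqueue(42): size=3
12. dequeue(): size=2
13. enqueue(70): size=3
14. dequeue(): size=2

Answer: -1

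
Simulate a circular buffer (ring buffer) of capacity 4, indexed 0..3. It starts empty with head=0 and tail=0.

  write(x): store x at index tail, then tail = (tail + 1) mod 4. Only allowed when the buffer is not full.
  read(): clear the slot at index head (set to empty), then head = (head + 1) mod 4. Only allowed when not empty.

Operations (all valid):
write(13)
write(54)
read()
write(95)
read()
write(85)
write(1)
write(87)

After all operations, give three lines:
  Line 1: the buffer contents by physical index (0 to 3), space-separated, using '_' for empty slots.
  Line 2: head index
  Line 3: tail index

Answer: 1 87 95 85
2
2

Derivation:
write(13): buf=[13 _ _ _], head=0, tail=1, size=1
write(54): buf=[13 54 _ _], head=0, tail=2, size=2
read(): buf=[_ 54 _ _], head=1, tail=2, size=1
write(95): buf=[_ 54 95 _], head=1, tail=3, size=2
read(): buf=[_ _ 95 _], head=2, tail=3, size=1
write(85): buf=[_ _ 95 85], head=2, tail=0, size=2
write(1): buf=[1 _ 95 85], head=2, tail=1, size=3
write(87): buf=[1 87 95 85], head=2, tail=2, size=4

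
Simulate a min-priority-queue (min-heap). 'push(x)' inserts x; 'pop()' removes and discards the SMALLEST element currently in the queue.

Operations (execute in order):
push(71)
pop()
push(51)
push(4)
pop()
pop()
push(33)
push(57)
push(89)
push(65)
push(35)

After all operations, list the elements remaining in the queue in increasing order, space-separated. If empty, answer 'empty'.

push(71): heap contents = [71]
pop() → 71: heap contents = []
push(51): heap contents = [51]
push(4): heap contents = [4, 51]
pop() → 4: heap contents = [51]
pop() → 51: heap contents = []
push(33): heap contents = [33]
push(57): heap contents = [33, 57]
push(89): heap contents = [33, 57, 89]
push(65): heap contents = [33, 57, 65, 89]
push(35): heap contents = [33, 35, 57, 65, 89]

Answer: 33 35 57 65 89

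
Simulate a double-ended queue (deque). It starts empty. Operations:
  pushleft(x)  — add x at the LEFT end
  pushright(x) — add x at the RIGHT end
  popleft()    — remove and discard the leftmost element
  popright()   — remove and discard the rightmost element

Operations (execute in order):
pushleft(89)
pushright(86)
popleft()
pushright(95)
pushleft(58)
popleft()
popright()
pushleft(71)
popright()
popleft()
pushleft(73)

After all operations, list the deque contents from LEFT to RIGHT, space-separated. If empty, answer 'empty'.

Answer: 73

Derivation:
pushleft(89): [89]
pushright(86): [89, 86]
popleft(): [86]
pushright(95): [86, 95]
pushleft(58): [58, 86, 95]
popleft(): [86, 95]
popright(): [86]
pushleft(71): [71, 86]
popright(): [71]
popleft(): []
pushleft(73): [73]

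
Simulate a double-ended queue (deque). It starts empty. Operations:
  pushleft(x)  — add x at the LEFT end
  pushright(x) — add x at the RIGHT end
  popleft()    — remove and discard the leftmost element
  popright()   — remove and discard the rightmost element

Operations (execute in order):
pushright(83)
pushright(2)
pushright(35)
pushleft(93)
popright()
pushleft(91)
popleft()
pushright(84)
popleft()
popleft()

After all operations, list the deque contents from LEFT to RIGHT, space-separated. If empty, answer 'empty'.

Answer: 2 84

Derivation:
pushright(83): [83]
pushright(2): [83, 2]
pushright(35): [83, 2, 35]
pushleft(93): [93, 83, 2, 35]
popright(): [93, 83, 2]
pushleft(91): [91, 93, 83, 2]
popleft(): [93, 83, 2]
pushright(84): [93, 83, 2, 84]
popleft(): [83, 2, 84]
popleft(): [2, 84]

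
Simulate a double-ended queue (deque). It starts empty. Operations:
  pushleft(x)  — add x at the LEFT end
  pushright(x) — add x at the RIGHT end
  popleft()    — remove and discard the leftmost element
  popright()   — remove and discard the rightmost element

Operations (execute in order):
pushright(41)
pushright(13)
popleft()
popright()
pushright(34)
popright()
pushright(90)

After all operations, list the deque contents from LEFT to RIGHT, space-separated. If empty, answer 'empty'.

pushright(41): [41]
pushright(13): [41, 13]
popleft(): [13]
popright(): []
pushright(34): [34]
popright(): []
pushright(90): [90]

Answer: 90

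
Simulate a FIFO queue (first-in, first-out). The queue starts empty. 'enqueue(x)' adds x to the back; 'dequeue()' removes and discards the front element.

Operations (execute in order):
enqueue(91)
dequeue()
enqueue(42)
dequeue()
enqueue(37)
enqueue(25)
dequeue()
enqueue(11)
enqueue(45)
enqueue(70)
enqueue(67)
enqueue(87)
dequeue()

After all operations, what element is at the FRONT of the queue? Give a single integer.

Answer: 11

Derivation:
enqueue(91): queue = [91]
dequeue(): queue = []
enqueue(42): queue = [42]
dequeue(): queue = []
enqueue(37): queue = [37]
enqueue(25): queue = [37, 25]
dequeue(): queue = [25]
enqueue(11): queue = [25, 11]
enqueue(45): queue = [25, 11, 45]
enqueue(70): queue = [25, 11, 45, 70]
enqueue(67): queue = [25, 11, 45, 70, 67]
enqueue(87): queue = [25, 11, 45, 70, 67, 87]
dequeue(): queue = [11, 45, 70, 67, 87]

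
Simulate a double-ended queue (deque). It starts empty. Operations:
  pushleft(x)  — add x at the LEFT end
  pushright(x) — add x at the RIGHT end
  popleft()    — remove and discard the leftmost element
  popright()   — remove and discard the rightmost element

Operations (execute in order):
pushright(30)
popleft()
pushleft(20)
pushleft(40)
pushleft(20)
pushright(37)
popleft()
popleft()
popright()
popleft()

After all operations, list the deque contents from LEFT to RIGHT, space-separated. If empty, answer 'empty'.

pushright(30): [30]
popleft(): []
pushleft(20): [20]
pushleft(40): [40, 20]
pushleft(20): [20, 40, 20]
pushright(37): [20, 40, 20, 37]
popleft(): [40, 20, 37]
popleft(): [20, 37]
popright(): [20]
popleft(): []

Answer: empty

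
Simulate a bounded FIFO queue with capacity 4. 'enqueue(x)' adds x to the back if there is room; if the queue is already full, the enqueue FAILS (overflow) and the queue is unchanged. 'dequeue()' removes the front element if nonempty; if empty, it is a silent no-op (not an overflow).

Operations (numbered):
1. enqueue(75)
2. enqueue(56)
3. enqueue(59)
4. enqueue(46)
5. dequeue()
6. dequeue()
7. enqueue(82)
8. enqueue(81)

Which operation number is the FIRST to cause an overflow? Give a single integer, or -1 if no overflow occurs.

Answer: -1

Derivation:
1. enqueue(75): size=1
2. enqueue(56): size=2
3. enqueue(59): size=3
4. enqueue(46): size=4
5. dequeue(): size=3
6. dequeue(): size=2
7. enqueue(82): size=3
8. enqueue(81): size=4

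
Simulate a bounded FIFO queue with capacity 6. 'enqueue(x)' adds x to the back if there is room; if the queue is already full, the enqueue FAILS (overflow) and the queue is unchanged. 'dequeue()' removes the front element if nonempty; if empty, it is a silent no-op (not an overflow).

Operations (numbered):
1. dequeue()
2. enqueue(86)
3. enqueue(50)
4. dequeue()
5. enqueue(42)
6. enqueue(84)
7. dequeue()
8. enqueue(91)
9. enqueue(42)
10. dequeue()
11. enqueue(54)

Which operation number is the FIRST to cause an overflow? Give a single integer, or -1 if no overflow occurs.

Answer: -1

Derivation:
1. dequeue(): empty, no-op, size=0
2. enqueue(86): size=1
3. enqueue(50): size=2
4. dequeue(): size=1
5. enqueue(42): size=2
6. enqueue(84): size=3
7. dequeue(): size=2
8. enqueue(91): size=3
9. enqueue(42): size=4
10. dequeue(): size=3
11. enqueue(54): size=4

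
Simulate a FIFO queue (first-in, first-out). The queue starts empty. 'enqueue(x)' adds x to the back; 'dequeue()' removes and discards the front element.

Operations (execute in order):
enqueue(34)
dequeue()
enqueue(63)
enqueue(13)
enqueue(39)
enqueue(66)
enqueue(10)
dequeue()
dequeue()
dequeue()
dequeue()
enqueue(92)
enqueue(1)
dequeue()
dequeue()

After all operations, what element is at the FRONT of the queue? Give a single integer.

Answer: 1

Derivation:
enqueue(34): queue = [34]
dequeue(): queue = []
enqueue(63): queue = [63]
enqueue(13): queue = [63, 13]
enqueue(39): queue = [63, 13, 39]
enqueue(66): queue = [63, 13, 39, 66]
enqueue(10): queue = [63, 13, 39, 66, 10]
dequeue(): queue = [13, 39, 66, 10]
dequeue(): queue = [39, 66, 10]
dequeue(): queue = [66, 10]
dequeue(): queue = [10]
enqueue(92): queue = [10, 92]
enqueue(1): queue = [10, 92, 1]
dequeue(): queue = [92, 1]
dequeue(): queue = [1]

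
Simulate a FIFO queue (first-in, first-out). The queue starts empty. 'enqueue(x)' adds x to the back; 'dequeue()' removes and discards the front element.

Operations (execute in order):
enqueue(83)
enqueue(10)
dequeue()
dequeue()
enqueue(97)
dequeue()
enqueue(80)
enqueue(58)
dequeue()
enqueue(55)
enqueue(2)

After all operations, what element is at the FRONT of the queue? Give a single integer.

Answer: 58

Derivation:
enqueue(83): queue = [83]
enqueue(10): queue = [83, 10]
dequeue(): queue = [10]
dequeue(): queue = []
enqueue(97): queue = [97]
dequeue(): queue = []
enqueue(80): queue = [80]
enqueue(58): queue = [80, 58]
dequeue(): queue = [58]
enqueue(55): queue = [58, 55]
enqueue(2): queue = [58, 55, 2]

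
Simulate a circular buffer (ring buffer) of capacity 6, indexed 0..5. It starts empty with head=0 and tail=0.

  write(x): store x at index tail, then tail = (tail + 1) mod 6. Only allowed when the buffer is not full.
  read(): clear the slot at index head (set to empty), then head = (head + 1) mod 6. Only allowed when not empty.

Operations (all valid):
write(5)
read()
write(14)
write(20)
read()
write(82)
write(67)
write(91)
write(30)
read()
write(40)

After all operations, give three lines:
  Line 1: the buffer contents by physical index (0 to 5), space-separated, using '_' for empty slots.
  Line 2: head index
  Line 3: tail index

Answer: 30 40 _ 82 67 91
3
2

Derivation:
write(5): buf=[5 _ _ _ _ _], head=0, tail=1, size=1
read(): buf=[_ _ _ _ _ _], head=1, tail=1, size=0
write(14): buf=[_ 14 _ _ _ _], head=1, tail=2, size=1
write(20): buf=[_ 14 20 _ _ _], head=1, tail=3, size=2
read(): buf=[_ _ 20 _ _ _], head=2, tail=3, size=1
write(82): buf=[_ _ 20 82 _ _], head=2, tail=4, size=2
write(67): buf=[_ _ 20 82 67 _], head=2, tail=5, size=3
write(91): buf=[_ _ 20 82 67 91], head=2, tail=0, size=4
write(30): buf=[30 _ 20 82 67 91], head=2, tail=1, size=5
read(): buf=[30 _ _ 82 67 91], head=3, tail=1, size=4
write(40): buf=[30 40 _ 82 67 91], head=3, tail=2, size=5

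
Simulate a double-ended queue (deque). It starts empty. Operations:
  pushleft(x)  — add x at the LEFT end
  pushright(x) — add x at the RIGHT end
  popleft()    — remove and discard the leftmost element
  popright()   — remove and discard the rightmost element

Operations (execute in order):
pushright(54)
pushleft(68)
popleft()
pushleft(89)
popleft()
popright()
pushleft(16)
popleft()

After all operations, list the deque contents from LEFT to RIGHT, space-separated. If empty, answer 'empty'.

pushright(54): [54]
pushleft(68): [68, 54]
popleft(): [54]
pushleft(89): [89, 54]
popleft(): [54]
popright(): []
pushleft(16): [16]
popleft(): []

Answer: empty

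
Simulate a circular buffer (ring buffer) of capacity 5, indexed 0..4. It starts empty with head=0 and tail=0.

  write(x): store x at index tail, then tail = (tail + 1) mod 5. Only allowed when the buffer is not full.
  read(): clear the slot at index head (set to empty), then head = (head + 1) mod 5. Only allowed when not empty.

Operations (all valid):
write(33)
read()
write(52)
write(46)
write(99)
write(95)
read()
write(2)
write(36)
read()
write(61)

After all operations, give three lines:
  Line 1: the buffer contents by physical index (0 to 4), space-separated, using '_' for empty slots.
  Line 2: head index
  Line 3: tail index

Answer: 2 36 61 99 95
3
3

Derivation:
write(33): buf=[33 _ _ _ _], head=0, tail=1, size=1
read(): buf=[_ _ _ _ _], head=1, tail=1, size=0
write(52): buf=[_ 52 _ _ _], head=1, tail=2, size=1
write(46): buf=[_ 52 46 _ _], head=1, tail=3, size=2
write(99): buf=[_ 52 46 99 _], head=1, tail=4, size=3
write(95): buf=[_ 52 46 99 95], head=1, tail=0, size=4
read(): buf=[_ _ 46 99 95], head=2, tail=0, size=3
write(2): buf=[2 _ 46 99 95], head=2, tail=1, size=4
write(36): buf=[2 36 46 99 95], head=2, tail=2, size=5
read(): buf=[2 36 _ 99 95], head=3, tail=2, size=4
write(61): buf=[2 36 61 99 95], head=3, tail=3, size=5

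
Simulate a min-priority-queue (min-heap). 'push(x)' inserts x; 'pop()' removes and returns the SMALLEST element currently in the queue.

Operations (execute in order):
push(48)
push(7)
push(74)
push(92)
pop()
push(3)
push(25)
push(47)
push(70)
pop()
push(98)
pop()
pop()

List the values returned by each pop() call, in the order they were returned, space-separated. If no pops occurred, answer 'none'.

push(48): heap contents = [48]
push(7): heap contents = [7, 48]
push(74): heap contents = [7, 48, 74]
push(92): heap contents = [7, 48, 74, 92]
pop() → 7: heap contents = [48, 74, 92]
push(3): heap contents = [3, 48, 74, 92]
push(25): heap contents = [3, 25, 48, 74, 92]
push(47): heap contents = [3, 25, 47, 48, 74, 92]
push(70): heap contents = [3, 25, 47, 48, 70, 74, 92]
pop() → 3: heap contents = [25, 47, 48, 70, 74, 92]
push(98): heap contents = [25, 47, 48, 70, 74, 92, 98]
pop() → 25: heap contents = [47, 48, 70, 74, 92, 98]
pop() → 47: heap contents = [48, 70, 74, 92, 98]

Answer: 7 3 25 47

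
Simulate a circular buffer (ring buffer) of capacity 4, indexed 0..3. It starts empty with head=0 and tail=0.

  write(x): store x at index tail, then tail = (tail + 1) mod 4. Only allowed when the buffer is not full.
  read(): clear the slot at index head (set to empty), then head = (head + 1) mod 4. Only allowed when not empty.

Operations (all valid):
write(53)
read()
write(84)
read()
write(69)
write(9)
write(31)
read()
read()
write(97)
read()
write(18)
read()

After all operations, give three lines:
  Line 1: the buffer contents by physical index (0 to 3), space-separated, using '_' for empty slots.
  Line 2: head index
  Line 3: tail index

write(53): buf=[53 _ _ _], head=0, tail=1, size=1
read(): buf=[_ _ _ _], head=1, tail=1, size=0
write(84): buf=[_ 84 _ _], head=1, tail=2, size=1
read(): buf=[_ _ _ _], head=2, tail=2, size=0
write(69): buf=[_ _ 69 _], head=2, tail=3, size=1
write(9): buf=[_ _ 69 9], head=2, tail=0, size=2
write(31): buf=[31 _ 69 9], head=2, tail=1, size=3
read(): buf=[31 _ _ 9], head=3, tail=1, size=2
read(): buf=[31 _ _ _], head=0, tail=1, size=1
write(97): buf=[31 97 _ _], head=0, tail=2, size=2
read(): buf=[_ 97 _ _], head=1, tail=2, size=1
write(18): buf=[_ 97 18 _], head=1, tail=3, size=2
read(): buf=[_ _ 18 _], head=2, tail=3, size=1

Answer: _ _ 18 _
2
3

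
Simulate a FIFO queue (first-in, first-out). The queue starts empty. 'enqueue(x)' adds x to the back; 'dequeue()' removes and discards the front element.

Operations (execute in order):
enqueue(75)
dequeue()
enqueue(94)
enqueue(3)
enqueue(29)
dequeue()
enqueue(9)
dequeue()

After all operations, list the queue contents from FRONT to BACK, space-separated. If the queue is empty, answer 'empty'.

enqueue(75): [75]
dequeue(): []
enqueue(94): [94]
enqueue(3): [94, 3]
enqueue(29): [94, 3, 29]
dequeue(): [3, 29]
enqueue(9): [3, 29, 9]
dequeue(): [29, 9]

Answer: 29 9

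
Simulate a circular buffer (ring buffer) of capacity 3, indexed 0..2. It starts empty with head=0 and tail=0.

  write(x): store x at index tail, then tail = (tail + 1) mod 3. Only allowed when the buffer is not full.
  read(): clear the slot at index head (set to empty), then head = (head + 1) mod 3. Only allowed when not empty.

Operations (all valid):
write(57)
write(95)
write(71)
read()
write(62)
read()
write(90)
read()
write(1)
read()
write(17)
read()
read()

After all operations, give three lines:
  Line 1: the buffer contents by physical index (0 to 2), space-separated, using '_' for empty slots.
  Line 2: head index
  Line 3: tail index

Answer: 17 _ _
0
1

Derivation:
write(57): buf=[57 _ _], head=0, tail=1, size=1
write(95): buf=[57 95 _], head=0, tail=2, size=2
write(71): buf=[57 95 71], head=0, tail=0, size=3
read(): buf=[_ 95 71], head=1, tail=0, size=2
write(62): buf=[62 95 71], head=1, tail=1, size=3
read(): buf=[62 _ 71], head=2, tail=1, size=2
write(90): buf=[62 90 71], head=2, tail=2, size=3
read(): buf=[62 90 _], head=0, tail=2, size=2
write(1): buf=[62 90 1], head=0, tail=0, size=3
read(): buf=[_ 90 1], head=1, tail=0, size=2
write(17): buf=[17 90 1], head=1, tail=1, size=3
read(): buf=[17 _ 1], head=2, tail=1, size=2
read(): buf=[17 _ _], head=0, tail=1, size=1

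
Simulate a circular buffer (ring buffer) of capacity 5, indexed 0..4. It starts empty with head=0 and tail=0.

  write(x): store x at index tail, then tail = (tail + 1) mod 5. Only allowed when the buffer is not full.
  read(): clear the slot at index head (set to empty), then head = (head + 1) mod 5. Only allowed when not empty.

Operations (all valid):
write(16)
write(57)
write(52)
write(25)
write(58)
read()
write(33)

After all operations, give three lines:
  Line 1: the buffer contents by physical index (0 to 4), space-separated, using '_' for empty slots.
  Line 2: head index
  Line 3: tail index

write(16): buf=[16 _ _ _ _], head=0, tail=1, size=1
write(57): buf=[16 57 _ _ _], head=0, tail=2, size=2
write(52): buf=[16 57 52 _ _], head=0, tail=3, size=3
write(25): buf=[16 57 52 25 _], head=0, tail=4, size=4
write(58): buf=[16 57 52 25 58], head=0, tail=0, size=5
read(): buf=[_ 57 52 25 58], head=1, tail=0, size=4
write(33): buf=[33 57 52 25 58], head=1, tail=1, size=5

Answer: 33 57 52 25 58
1
1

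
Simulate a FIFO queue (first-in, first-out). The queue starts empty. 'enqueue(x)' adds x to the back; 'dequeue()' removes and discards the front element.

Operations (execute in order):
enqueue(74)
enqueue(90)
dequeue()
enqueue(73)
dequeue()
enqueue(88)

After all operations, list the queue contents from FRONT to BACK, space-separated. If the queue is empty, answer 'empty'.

Answer: 73 88

Derivation:
enqueue(74): [74]
enqueue(90): [74, 90]
dequeue(): [90]
enqueue(73): [90, 73]
dequeue(): [73]
enqueue(88): [73, 88]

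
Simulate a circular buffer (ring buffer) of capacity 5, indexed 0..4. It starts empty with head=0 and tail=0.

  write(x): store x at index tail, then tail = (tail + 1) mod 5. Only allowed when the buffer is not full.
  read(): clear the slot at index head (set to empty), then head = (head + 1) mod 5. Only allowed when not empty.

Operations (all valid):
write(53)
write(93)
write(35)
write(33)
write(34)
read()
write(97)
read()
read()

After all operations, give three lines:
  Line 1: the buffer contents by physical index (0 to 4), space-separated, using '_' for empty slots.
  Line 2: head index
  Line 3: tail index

write(53): buf=[53 _ _ _ _], head=0, tail=1, size=1
write(93): buf=[53 93 _ _ _], head=0, tail=2, size=2
write(35): buf=[53 93 35 _ _], head=0, tail=3, size=3
write(33): buf=[53 93 35 33 _], head=0, tail=4, size=4
write(34): buf=[53 93 35 33 34], head=0, tail=0, size=5
read(): buf=[_ 93 35 33 34], head=1, tail=0, size=4
write(97): buf=[97 93 35 33 34], head=1, tail=1, size=5
read(): buf=[97 _ 35 33 34], head=2, tail=1, size=4
read(): buf=[97 _ _ 33 34], head=3, tail=1, size=3

Answer: 97 _ _ 33 34
3
1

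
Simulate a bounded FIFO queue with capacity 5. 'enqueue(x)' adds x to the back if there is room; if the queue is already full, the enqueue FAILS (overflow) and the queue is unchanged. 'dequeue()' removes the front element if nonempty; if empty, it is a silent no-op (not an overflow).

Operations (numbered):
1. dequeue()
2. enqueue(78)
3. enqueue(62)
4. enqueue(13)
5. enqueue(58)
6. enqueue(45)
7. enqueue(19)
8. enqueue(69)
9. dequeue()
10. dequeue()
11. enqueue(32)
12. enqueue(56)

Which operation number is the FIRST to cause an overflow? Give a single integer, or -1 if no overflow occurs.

1. dequeue(): empty, no-op, size=0
2. enqueue(78): size=1
3. enqueue(62): size=2
4. enqueue(13): size=3
5. enqueue(58): size=4
6. enqueue(45): size=5
7. enqueue(19): size=5=cap → OVERFLOW (fail)
8. enqueue(69): size=5=cap → OVERFLOW (fail)
9. dequeue(): size=4
10. dequeue(): size=3
11. enqueue(32): size=4
12. enqueue(56): size=5

Answer: 7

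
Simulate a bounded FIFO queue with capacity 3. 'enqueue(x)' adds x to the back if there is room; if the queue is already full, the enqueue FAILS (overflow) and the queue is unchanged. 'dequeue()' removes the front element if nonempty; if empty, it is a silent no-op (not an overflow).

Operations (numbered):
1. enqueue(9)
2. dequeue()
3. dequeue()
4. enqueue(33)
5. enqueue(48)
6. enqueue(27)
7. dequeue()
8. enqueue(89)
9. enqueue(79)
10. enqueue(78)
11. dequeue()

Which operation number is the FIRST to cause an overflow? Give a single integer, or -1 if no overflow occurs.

1. enqueue(9): size=1
2. dequeue(): size=0
3. dequeue(): empty, no-op, size=0
4. enqueue(33): size=1
5. enqueue(48): size=2
6. enqueue(27): size=3
7. dequeue(): size=2
8. enqueue(89): size=3
9. enqueue(79): size=3=cap → OVERFLOW (fail)
10. enqueue(78): size=3=cap → OVERFLOW (fail)
11. dequeue(): size=2

Answer: 9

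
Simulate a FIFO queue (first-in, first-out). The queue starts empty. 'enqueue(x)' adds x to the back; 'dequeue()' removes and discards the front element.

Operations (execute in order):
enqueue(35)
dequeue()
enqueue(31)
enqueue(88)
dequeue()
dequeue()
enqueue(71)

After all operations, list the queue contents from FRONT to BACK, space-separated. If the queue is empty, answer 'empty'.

enqueue(35): [35]
dequeue(): []
enqueue(31): [31]
enqueue(88): [31, 88]
dequeue(): [88]
dequeue(): []
enqueue(71): [71]

Answer: 71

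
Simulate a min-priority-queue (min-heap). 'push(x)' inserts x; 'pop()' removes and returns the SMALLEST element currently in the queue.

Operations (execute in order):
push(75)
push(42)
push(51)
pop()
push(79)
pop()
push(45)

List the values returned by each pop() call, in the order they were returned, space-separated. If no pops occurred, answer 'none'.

Answer: 42 51

Derivation:
push(75): heap contents = [75]
push(42): heap contents = [42, 75]
push(51): heap contents = [42, 51, 75]
pop() → 42: heap contents = [51, 75]
push(79): heap contents = [51, 75, 79]
pop() → 51: heap contents = [75, 79]
push(45): heap contents = [45, 75, 79]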